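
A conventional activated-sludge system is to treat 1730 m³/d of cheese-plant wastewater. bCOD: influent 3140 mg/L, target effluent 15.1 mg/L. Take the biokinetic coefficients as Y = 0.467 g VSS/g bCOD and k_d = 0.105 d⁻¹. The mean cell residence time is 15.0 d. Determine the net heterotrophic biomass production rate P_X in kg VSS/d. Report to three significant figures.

Observed yield with endogenous decay: Y_obs = Y / (1 + k_d·θ_c) = 0.467 / (1 + 0.105 × 15.0) = 0.467 / 2.575 = 0.1814 g VSS/g bCOD.
Substrate removed = Q·(S₀ − S) = 1730 m³/d × (3140 − 15.1) g/m³ = 5.41×10^6 g/d = 5406 kg/d.
P_X = Y_obs · Q(S₀ − S) = 0.1814 × 5406 = 980.4 kg VSS/d.

P_X ≈ 980 kg VSS/d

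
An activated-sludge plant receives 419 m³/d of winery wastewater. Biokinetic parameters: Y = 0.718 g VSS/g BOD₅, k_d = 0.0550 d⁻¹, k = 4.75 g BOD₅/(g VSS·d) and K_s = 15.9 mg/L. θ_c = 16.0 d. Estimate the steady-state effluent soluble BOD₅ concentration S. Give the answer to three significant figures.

S ≈ 0.567 mg/L

For a completely mixed reactor with recycle the Lawrence–McCarty relation gives S = K_s·(1 + k_d·θ_c) / [θ_c·(Y·k − k_d) − 1] = 15.9 × (1 + 0.0550 × 16.0) / [16.0 × (0.718 × 4.75 − 0.0550) − 1] = 29.89 / 52.69 = 0.5673 mg/L.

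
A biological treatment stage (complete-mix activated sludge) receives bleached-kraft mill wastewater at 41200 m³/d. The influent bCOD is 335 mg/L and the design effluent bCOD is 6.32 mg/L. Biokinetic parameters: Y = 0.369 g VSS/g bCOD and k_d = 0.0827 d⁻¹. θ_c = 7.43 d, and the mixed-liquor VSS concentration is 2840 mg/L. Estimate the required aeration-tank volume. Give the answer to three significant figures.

V ≈ 8100 m³

Steady-state biomass mass balance: V·X·(1 + k_d·θ_c) = Y·Q·(S₀ − S)·θ_c, so V = 0.369 × 41200 × (335 − 6.32) × 7.43 / [2840 × (1 + 0.0827 × 7.43)] = 3.71×10^7 / 4585 = 8097 m³.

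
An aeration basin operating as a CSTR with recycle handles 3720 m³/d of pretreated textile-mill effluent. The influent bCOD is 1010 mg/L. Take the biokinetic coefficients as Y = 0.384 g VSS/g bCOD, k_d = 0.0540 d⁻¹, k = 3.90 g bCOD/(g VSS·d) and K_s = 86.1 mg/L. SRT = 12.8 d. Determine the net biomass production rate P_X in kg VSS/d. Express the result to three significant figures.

From the Monod/SRT balance for a CMAS, S = K_s·(1+k_d θ_c)/[θ_c·(Y k − k_d) − 1] = 86.1 × (1 + 0.0540 × 12.8) / [12.8 × (0.384 × 3.90 − 0.0540) − 1] = 145.6 / 17.48 = 8.331 mg/L.
Y_obs = Y / (1 + k_d θ_c) = 0.384 / (1 + 0.0540 × 12.8) = 0.384 / 1.691 = 0.2271.
Q·(S₀ − S) = 3720 × (1010 − 8.33) × 10⁻³ = 3726 kg/d removed.
So the net sludge growth is P_X = 0.2271 × 3726 = 846.1 kg VSS/d.

P_X ≈ 846 kg VSS/d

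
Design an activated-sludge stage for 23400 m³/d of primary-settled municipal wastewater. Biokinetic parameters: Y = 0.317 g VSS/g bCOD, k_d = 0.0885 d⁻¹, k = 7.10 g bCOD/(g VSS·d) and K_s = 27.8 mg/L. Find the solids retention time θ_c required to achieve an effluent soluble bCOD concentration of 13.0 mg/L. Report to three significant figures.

θ_c ≈ 1.59 d

At the target effluent, Y k S/(K_s+S) = 0.317×7.10×13.0/40.80 = 0.7171 d⁻¹.
θ_c = 1/(μ − k_d) = 1/(0.7171 − 0.0885) = 1/0.6286 = 1.591 d.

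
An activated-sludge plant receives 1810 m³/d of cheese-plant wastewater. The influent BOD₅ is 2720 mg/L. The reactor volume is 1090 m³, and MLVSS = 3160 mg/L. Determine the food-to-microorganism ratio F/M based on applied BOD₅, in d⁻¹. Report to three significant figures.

F/M ≈ 1.43 d⁻¹

F/M = Q·S₀ / (V·X) = 1810 × 2720 / (1090 × 3160) = 1.429 g BOD₅·(g VSS·d)⁻¹.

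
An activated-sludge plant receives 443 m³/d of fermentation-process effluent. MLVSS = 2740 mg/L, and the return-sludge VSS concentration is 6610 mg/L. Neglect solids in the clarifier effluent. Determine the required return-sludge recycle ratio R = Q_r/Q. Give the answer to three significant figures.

R = Q_r/Q = X/(X_r − X) = 2740 / (6610 − 2740) = 0.7080.

R ≈ 0.708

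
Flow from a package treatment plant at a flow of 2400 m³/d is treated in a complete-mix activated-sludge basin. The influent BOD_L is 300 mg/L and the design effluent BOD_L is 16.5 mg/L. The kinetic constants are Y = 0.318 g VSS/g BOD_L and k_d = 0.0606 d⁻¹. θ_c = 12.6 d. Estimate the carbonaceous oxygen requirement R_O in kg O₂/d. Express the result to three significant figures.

R_O ≈ 506 kg O₂/d

The observed yield is Y_obs = Y/(1 + k_d·θ_c) = 0.318 / (1 + 0.0606 × 12.6) = 0.318 / 1.764 = 0.1803 g VSS per g BOD_L removed.
ΔS = 300 − 16.5 = 283.5 mg/L, so the substrate removal rate is 2400 × 283.5/1000 = 680.4 kg BOD_L/d.
P_X = Y_obs·Q·(S₀ − S) = 0.1803 × 680.4 = 122.7 kg VSS/d.
R_O = Q·ΔS − 1.42 P_X = 680.4 − 174.2 = 506.2 kg O₂/d.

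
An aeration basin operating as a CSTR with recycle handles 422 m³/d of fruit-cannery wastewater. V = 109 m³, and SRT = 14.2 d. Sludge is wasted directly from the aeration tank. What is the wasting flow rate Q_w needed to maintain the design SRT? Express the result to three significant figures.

With mixed-liquor wasting, θ_c = V/Q_w, so Q_w = V/θ_c = 109.0/14.2 = 7.676 m³/d.

Q_w ≈ 7.68 m³/d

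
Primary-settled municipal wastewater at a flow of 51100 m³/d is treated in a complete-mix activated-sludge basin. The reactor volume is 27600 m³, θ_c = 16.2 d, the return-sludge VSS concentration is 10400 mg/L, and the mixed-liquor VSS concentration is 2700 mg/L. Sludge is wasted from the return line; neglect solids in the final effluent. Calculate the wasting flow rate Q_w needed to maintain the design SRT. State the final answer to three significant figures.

Wasting from the return line (neglecting effluent solids): Q_w = V·X / (θ_c·X_r) = 27600 × 2700 / (16.2 × 10400) = 442.3 m³/d.

Q_w ≈ 442 m³/d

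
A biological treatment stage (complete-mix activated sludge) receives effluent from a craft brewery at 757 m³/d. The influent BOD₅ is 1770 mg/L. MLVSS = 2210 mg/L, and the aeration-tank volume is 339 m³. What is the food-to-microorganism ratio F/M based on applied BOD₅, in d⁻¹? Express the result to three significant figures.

F/M ≈ 1.79 d⁻¹

F/M = applied load / biomass = Q·S₀/(V·X) = 757 × 1770 / (339.0 × 2210) = 1.788 d⁻¹.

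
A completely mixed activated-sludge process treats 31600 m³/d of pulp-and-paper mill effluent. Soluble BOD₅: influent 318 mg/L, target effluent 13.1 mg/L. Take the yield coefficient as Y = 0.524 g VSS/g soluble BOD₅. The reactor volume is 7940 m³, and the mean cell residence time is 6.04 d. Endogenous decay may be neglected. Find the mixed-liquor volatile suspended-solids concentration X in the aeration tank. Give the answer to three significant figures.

X ≈ 3840 mg/L

X = Y·Q·ΔS·θ_c / V = 0.524 × 31600 × (318 − 13.1) × 6.04 / 7940 = 3841 mg/L.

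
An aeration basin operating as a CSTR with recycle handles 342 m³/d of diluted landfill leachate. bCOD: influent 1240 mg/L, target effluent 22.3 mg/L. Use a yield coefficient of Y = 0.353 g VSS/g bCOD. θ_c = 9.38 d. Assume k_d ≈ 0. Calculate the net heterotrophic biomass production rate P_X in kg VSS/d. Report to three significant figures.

Since k_d ≈ 0, Y_obs = Y = 0.353 g VSS/g bCOD.
Substrate removed = Q·(S₀ − S) = 342 m³/d × (1240 − 22.3) g/m³ = 4.16×10^5 g/d = 416.5 kg/d.
P_X = Y_obs · Q(S₀ − S) = 0.3530 × 416.5 = 147.0 kg VSS/d.

P_X ≈ 147 kg VSS/d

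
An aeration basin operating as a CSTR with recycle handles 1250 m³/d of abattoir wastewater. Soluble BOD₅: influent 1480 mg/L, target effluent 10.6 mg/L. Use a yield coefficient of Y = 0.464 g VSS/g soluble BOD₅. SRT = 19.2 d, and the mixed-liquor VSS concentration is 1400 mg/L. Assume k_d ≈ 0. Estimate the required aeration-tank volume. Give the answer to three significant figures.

V ≈ 11700 m³

Biomass mass balance (decay neglected): V·X = Y·Q·(S₀ − S)·θ_c, so V = 0.464 × 1250 × (1480 − 10.6) × 19.2 / 1400 = 11688 m³.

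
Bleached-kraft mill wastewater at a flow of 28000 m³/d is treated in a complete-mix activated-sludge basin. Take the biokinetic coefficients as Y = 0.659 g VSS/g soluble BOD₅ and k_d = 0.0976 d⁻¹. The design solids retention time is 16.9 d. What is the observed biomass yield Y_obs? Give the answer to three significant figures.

Correct the yield for decay: Y_obs = Y/(1 + k_d θ_c) = 0.659 / (1 + 0.0976 × 16.9) = 0.659 / 2.649 = 0.2487.

Y_obs ≈ 0.249 g VSS/g soluble BOD₅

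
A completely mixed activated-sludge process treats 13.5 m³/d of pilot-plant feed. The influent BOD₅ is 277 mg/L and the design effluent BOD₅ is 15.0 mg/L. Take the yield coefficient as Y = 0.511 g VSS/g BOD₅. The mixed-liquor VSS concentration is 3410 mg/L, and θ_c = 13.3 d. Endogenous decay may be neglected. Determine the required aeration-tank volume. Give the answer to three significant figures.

Biomass mass balance (decay neglected): V·X = Y·Q·(S₀ − S)·θ_c, so V = 0.511 × 13.5 × (277 − 15.0) × 13.3 / 3410 = 7.049 m³.

V ≈ 7.05 m³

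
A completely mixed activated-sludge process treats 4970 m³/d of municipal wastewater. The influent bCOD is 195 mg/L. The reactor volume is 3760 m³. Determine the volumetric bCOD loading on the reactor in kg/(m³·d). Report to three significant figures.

L_v ≈ 0.258 kg bCOD/(m³·d)

Volumetric loading L_v = Q·S₀ / V = 4970 × 195 g/m³ / 3760 m³ = 257.8 g/(m³·d) = 0.2578 kg bCOD/(m³·d).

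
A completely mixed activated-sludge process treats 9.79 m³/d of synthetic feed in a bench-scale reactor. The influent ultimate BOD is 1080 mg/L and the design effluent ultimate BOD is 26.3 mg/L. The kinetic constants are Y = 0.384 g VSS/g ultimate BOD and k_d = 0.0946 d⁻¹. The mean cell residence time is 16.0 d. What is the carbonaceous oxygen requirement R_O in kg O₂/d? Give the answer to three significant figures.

R_O ≈ 8.08 kg O₂/d

Observed yield with endogenous decay: Y_obs = Y / (1 + k_d·θ_c) = 0.384 / (1 + 0.0946 × 16.0) = 0.384 / 2.514 = 0.1528 g VSS/g ultimate BOD.
Mass of ultimate BOD removed per day: Q(S₀ − S) = 9.79 × 1054 g/m³ = 10.32 kg/d.
P_X = Y_obs·Q·(S₀ − S) = 0.1528 × 10.32 = 1.576 kg VSS/d.
R_O = Q·ΔS − 1.42 P_X = 10.32 − 2.238 = 8.078 kg O₂/d.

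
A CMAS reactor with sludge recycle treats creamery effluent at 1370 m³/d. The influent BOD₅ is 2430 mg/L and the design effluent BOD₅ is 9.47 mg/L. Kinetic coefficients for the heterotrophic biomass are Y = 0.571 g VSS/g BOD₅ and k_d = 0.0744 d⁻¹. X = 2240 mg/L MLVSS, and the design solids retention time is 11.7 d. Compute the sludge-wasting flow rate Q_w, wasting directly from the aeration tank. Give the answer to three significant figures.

From the SRT design equation V = Y Q (S₀−S) θ_c / [X (1 + k_d θ_c)] = 0.571 × 1370 × (2430 − 9.47) × 11.7 / [2240 × (1 + 0.0744 × 11.7)] = 2.22×10^7 / 4190 = 5288 m³.
For wasting at MLVSS concentration, Q_w = V/θ_c = 5288/11.7 = 451.9 m³/d.

Q_w ≈ 452 m³/d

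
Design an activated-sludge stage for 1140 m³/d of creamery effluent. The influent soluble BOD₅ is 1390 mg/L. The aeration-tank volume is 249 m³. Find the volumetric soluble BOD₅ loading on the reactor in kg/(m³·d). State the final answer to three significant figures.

Applied soluble BOD₅ load per unit volume = Q·S₀/V = (1140 × 1390/1000)/249.0 = 6.364 kg soluble BOD₅·m⁻³·d⁻¹.

L_v ≈ 6.36 kg soluble BOD₅/(m³·d)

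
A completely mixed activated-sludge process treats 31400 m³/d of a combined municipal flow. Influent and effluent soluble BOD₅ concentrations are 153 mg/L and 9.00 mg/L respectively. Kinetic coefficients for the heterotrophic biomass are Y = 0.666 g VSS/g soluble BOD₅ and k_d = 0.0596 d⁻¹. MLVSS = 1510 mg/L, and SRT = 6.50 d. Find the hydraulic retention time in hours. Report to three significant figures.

τ ≈ 7.14 h

Steady-state biomass mass balance: V·X·(1 + k_d·θ_c) = Y·Q·(S₀ − S)·θ_c, so V = 0.666 × 31400 × (153 − 9.00) × 6.50 / [1510 × (1 + 0.0596 × 6.50)] = 1.96×10^7 / 2095 = 9343 m³.
HRT = V/Q = 9343 m³ / 31400 m³·d⁻¹ = 0.2976 d × 24 = 7.141 h.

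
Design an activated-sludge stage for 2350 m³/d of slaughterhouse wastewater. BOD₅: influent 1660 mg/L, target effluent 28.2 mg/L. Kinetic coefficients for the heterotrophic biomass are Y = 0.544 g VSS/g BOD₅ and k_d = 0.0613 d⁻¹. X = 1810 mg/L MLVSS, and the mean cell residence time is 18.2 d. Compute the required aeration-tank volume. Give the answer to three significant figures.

V ≈ 9910 m³

Rearranging the biomass balance for a CMAS with decay, V = Y·Q·ΔS·θ_c / [X·(1+k_d θ_c)] = 0.544 × 2350 × (1660 − 28.2) × 18.2 / [1810 × (1 + 0.0613 × 18.2)] = 3.8×10^7 / 3829 = 9915 m³.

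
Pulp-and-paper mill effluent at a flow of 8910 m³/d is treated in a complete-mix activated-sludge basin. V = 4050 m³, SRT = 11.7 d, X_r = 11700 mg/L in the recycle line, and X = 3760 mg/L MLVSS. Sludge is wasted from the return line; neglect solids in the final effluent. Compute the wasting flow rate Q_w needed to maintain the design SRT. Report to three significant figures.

Q_w = (V·X)/(θ_c X_r) = 4050 × 3760 / (11.7 × 11700) = 111.2 m³/d.

Q_w ≈ 111 m³/d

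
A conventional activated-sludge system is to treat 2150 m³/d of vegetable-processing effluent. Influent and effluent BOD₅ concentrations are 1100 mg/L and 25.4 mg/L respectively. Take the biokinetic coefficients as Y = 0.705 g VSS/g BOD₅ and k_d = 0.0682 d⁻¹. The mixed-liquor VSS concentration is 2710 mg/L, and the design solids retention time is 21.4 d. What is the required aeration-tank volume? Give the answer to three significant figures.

From the SRT design equation V = Y Q (S₀−S) θ_c / [X (1 + k_d θ_c)] = 0.705 × 2150 × (1100 − 25.4) × 21.4 / [2710 × (1 + 0.0682 × 21.4)] = 3.49×10^7 / 6665 = 5230 m³.

V ≈ 5230 m³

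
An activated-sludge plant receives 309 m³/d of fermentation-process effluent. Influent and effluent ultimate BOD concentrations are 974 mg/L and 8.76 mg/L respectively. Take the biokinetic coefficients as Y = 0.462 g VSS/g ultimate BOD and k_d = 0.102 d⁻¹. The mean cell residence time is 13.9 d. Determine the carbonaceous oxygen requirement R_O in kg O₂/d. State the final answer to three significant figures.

Y_obs = Y / (1 + k_d θ_c) = 0.462 / (1 + 0.102 × 13.9) = 0.462 / 2.418 = 0.1911.
Q·(S₀ − S) = 309 × (974 − 8.76) × 10⁻³ = 298.3 kg/d removed.
Biomass synthesised: P_X = Y_obs × 298.3 = 56.99 kg VSS/d.
Carbonaceous O₂ demand = substrate oxidised − cell-mass equivalent = 298.3 − 1.42 × 56.99 = 217.3 kg O₂/d.

R_O ≈ 217 kg O₂/d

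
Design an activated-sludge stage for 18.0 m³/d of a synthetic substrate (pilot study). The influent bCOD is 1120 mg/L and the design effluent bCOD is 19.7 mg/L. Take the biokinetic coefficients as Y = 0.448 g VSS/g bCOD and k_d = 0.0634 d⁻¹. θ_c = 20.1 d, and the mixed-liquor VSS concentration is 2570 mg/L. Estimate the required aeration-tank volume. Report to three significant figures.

Steady-state biomass mass balance: V·X·(1 + k_d·θ_c) = Y·Q·(S₀ − S)·θ_c, so V = 0.448 × 18.0 × (1120 − 19.7) × 20.1 / [2570 × (1 + 0.0634 × 20.1)] = 1.78×10^5 / 5845 = 30.51 m³.

V ≈ 30.5 m³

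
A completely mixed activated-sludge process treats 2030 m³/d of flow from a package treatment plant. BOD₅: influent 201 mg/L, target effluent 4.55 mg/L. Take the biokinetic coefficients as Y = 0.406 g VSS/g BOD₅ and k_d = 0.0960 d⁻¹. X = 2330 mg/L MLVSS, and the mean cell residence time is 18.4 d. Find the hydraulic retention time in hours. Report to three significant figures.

Rearranging the biomass balance for a CMAS with decay, V = Y·Q·ΔS·θ_c / [X·(1+k_d θ_c)] = 0.406 × 2030 × (201 − 4.55) × 18.4 / [2330 × (1 + 0.0960 × 18.4)] = 2.98×10^6 / 6446 = 462.2 m³.
τ = V/Q = 462.2/2030 = 0.2277 d, or 5.464 h.

τ ≈ 5.46 h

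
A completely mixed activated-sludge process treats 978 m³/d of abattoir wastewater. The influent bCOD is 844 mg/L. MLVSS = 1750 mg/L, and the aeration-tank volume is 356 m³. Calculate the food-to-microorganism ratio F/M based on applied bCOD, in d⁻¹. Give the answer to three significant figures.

F/M ≈ 1.32 d⁻¹

F/M = Q·S₀ / (V·X) = 978 × 844 / (356.0 × 1750) = 1.325 g bCOD·(g VSS·d)⁻¹.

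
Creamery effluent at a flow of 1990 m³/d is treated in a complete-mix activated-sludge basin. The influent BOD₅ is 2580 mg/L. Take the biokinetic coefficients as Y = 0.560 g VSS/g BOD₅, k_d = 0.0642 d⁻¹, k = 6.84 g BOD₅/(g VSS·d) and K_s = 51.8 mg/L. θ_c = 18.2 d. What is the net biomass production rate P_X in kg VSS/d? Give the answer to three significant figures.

P_X ≈ 1330 kg VSS/d

Effluent substrate depends only on kinetics and SRT: S = K_s(1 + k_d θ_c) / [θ_c(Yk − k_d) − 1] = 51.8 × (1 + 0.0642 × 18.2) / [18.2 × (0.560 × 6.84 − 0.0642) − 1] = 112.3 / 67.54 = 1.663 mg/L.
Observed yield with endogenous decay: Y_obs = Y / (1 + k_d·θ_c) = 0.560 / (1 + 0.0642 × 18.2) = 0.560 / 2.168 = 0.2583 g VSS/g BOD₅.
ΔS = 2580 − 1.66 = 2578 mg/L, so the substrate removal rate is 1990 × 2578/1000 = 5131 kg BOD₅/d.
So the net sludge growth is P_X = 0.2583 × 5131 = 1325 kg VSS/d.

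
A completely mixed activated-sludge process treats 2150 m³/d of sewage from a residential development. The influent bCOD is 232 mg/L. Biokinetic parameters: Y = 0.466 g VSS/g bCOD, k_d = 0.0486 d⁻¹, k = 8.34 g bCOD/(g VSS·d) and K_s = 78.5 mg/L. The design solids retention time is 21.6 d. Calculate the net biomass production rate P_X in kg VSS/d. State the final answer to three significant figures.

P_X ≈ 112 kg VSS/d

From the Monod/SRT balance for a CMAS, S = K_s·(1+k_d θ_c)/[θ_c·(Y k − k_d) − 1] = 78.5 × (1 + 0.0486 × 21.6) / [21.6 × (0.466 × 8.34 − 0.0486) − 1] = 160.9 / 81.90 = 1.965 mg/L.
Correct the yield for decay: Y_obs = Y/(1 + k_d θ_c) = 0.466 / (1 + 0.0486 × 21.6) = 0.466 / 2.050 = 0.2273.
Mass of bCOD removed per day: Q(S₀ − S) = 2150 × 230.0 g/m³ = 494.6 kg/d.
Biomass produced: P_X = Y_obs·Q·ΔS = 0.2273 × 494.6 ≈ 112.4 kg VSS/d.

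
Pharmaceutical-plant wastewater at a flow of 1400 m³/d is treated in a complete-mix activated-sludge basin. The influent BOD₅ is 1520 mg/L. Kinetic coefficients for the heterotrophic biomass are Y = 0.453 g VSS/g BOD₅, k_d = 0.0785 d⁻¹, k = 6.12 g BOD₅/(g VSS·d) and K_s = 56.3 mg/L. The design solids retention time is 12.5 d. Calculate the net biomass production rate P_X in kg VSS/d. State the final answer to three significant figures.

From the Monod/SRT balance for a CMAS, S = K_s·(1+k_d θ_c)/[θ_c·(Y k − k_d) − 1] = 56.3 × (1 + 0.0785 × 12.5) / [12.5 × (0.453 × 6.12 − 0.0785) − 1] = 111.5 / 32.67 = 3.414 mg/L.
The observed yield is Y_obs = Y/(1 + k_d·θ_c) = 0.453 / (1 + 0.0785 × 12.5) = 0.453 / 1.981 = 0.2286 g VSS per g BOD₅ removed.
Q·(S₀ − S) = 1400 × (1520 − 3.41) × 10⁻³ = 2123 kg/d removed.
Biomass produced: P_X = Y_obs·Q·ΔS = 0.2286 × 2123 ≈ 485.5 kg VSS/d.

P_X ≈ 485 kg VSS/d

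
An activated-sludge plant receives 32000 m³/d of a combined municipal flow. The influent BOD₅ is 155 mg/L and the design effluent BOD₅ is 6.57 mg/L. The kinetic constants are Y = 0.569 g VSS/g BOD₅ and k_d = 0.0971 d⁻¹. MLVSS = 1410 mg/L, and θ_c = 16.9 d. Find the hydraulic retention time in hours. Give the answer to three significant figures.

Rearranging the biomass balance for a CMAS with decay, V = Y·Q·ΔS·θ_c / [X·(1+k_d θ_c)] = 0.569 × 32000 × (155 − 6.57) × 16.9 / [1410 × (1 + 0.0971 × 16.9)] = 4.57×10^7 / 3724 = 12265 m³.
Hydraulic retention time τ = V/Q = 12265 / 32000 = 0.3833 d = 9.199 h.

τ ≈ 9.20 h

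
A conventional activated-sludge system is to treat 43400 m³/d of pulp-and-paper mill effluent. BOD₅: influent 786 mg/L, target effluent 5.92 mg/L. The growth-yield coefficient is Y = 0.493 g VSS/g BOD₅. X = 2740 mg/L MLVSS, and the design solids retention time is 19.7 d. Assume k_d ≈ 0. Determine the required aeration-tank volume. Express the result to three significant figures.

Biomass mass balance (decay neglected): V·X = Y·Q·(S₀ − S)·θ_c, so V = 0.493 × 43400 × (786 − 5.92) × 19.7 / 2740 = 120003 m³.

V ≈ 120000 m³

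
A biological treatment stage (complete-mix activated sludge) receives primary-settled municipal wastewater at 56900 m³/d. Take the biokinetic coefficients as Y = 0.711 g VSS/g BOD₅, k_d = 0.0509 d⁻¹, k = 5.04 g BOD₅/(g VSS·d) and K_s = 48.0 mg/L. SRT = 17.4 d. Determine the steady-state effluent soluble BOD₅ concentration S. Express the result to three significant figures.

S ≈ 1.50 mg/L

Effluent substrate depends only on kinetics and SRT: S = K_s(1 + k_d θ_c) / [θ_c(Yk − k_d) − 1] = 48.0 × (1 + 0.0509 × 17.4) / [17.4 × (0.711 × 5.04 − 0.0509) − 1] = 90.51 / 60.47 = 1.497 mg/L.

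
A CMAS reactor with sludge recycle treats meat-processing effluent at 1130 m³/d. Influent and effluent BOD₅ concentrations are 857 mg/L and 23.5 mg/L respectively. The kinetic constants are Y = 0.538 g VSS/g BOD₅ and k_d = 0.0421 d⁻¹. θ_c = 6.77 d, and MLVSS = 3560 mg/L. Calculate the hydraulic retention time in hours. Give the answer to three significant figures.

τ ≈ 15.9 h

From the SRT design equation V = Y Q (S₀−S) θ_c / [X (1 + k_d θ_c)] = 0.538 × 1130 × (857 − 23.5) × 6.77 / [3560 × (1 + 0.0421 × 6.77)] = 3.43×10^6 / 4575 = 749.9 m³.
Hydraulic retention time τ = V/Q = 749.9 / 1130 = 0.6636 d = 15.93 h.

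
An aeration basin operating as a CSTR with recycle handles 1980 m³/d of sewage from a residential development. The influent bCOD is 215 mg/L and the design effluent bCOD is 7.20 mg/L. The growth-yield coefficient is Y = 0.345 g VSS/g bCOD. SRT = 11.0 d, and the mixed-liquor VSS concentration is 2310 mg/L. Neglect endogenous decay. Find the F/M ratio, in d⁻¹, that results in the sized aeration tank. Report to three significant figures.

Biomass mass balance (decay neglected): V·X = Y·Q·(S₀ − S)·θ_c, so V = 0.345 × 1980 × (215 − 7.20) × 11.0 / 2310 = 675.9 m³.
Food-to-microorganism ratio F/M = Q S₀ / (V X) = 1980 × 215 / (675.9 × 2310) = 0.2726 d⁻¹.

F/M ≈ 0.273 d⁻¹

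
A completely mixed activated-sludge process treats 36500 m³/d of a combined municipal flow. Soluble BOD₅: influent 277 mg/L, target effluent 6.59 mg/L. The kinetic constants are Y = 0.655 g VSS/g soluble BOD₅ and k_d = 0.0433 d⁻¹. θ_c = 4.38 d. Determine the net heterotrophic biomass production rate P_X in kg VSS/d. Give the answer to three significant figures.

P_X ≈ 5430 kg VSS/d

Y_obs = Y / (1 + k_d θ_c) = 0.655 / (1 + 0.0433 × 4.38) = 0.655 / 1.190 = 0.5506.
Q·(S₀ − S) = 36500 × (277 − 6.59) × 10⁻³ = 9870 kg/d removed.
Net biomass production P_X = Y_obs × Q·(S₀ − S) = 0.5506 × 9870 = 5434 kg VSS/d.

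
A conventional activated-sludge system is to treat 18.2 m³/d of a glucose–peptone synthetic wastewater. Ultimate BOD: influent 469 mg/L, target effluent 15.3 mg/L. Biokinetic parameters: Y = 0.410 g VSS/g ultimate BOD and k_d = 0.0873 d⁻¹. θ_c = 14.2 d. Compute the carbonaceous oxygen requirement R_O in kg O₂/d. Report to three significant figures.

Y_obs = Y / (1 + k_d θ_c) = 0.410 / (1 + 0.0873 × 14.2) = 0.410 / 2.240 = 0.1831.
ΔS = 469 − 15.3 = 453.7 mg/L, so the substrate removal rate is 18.2 × 453.7/1000 = 8.257 kg ultimate BOD/d.
Biomass synthesised: P_X = Y_obs × 8.257 = 1.512 kg VSS/d.
R_O = Q·(S₀ − S) − 1.42·P_X = 8.257 − 1.42 × 1.512 = 6.111 kg O₂/d.

R_O ≈ 6.11 kg O₂/d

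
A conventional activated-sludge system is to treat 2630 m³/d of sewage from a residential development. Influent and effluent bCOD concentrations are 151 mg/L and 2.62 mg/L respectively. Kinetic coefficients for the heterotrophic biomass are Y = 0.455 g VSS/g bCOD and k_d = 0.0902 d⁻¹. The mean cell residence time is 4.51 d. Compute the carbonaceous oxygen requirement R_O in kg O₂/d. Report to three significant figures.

R_O ≈ 211 kg O₂/d

The observed yield is Y_obs = Y/(1 + k_d·θ_c) = 0.455 / (1 + 0.0902 × 4.51) = 0.455 / 1.407 = 0.3234 g VSS per g bCOD removed.
Q·(S₀ − S) = 2630 × (151 − 2.62) × 10⁻³ = 390.2 kg/d removed.
Net sludge production P_X = 0.3234 × 390.2 = 126.2 kg VSS/d.
R_O = Q·(S₀ − S) − 1.42·P_X = 390.2 − 1.42 × 126.2 = 211.0 kg O₂/d.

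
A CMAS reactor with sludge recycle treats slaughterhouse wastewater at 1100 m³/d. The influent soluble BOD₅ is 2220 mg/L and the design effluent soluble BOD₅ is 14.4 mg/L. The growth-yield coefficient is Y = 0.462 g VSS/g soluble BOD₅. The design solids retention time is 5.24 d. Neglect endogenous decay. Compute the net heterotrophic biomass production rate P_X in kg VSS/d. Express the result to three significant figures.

P_X ≈ 1120 kg VSS/d

With endogenous decay neglected, the observed yield equals the true yield: Y_obs = Y = 0.462 g VSS/g soluble BOD₅.
ΔS = 2220 − 14.4 = 2206 mg/L, so the substrate removal rate is 1100 × 2206/1000 = 2426 kg soluble BOD₅/d.
Net biomass production P_X = Y_obs × Q·(S₀ − S) = 0.4620 × 2426 = 1121 kg VSS/d.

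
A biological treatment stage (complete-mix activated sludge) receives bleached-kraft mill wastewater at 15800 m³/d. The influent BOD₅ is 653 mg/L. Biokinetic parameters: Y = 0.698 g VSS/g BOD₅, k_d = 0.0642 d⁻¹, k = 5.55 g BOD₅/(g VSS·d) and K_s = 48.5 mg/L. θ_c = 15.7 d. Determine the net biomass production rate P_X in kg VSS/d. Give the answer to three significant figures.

P_X ≈ 3580 kg VSS/d

Effluent substrate depends only on kinetics and SRT: S = K_s(1 + k_d θ_c) / [θ_c(Yk − k_d) − 1] = 48.5 × (1 + 0.0642 × 15.7) / [15.7 × (0.698 × 5.55 − 0.0642) − 1] = 97.39 / 58.81 = 1.656 mg/L.
Observed yield with endogenous decay: Y_obs = Y / (1 + k_d·θ_c) = 0.698 / (1 + 0.0642 × 15.7) = 0.698 / 2.008 = 0.3476 g VSS/g BOD₅.
Mass of BOD₅ removed per day: Q(S₀ − S) = 15800 × 651.3 g/m³ = 10291 kg/d.
So the net sludge growth is P_X = 0.3476 × 10291 = 3577 kg VSS/d.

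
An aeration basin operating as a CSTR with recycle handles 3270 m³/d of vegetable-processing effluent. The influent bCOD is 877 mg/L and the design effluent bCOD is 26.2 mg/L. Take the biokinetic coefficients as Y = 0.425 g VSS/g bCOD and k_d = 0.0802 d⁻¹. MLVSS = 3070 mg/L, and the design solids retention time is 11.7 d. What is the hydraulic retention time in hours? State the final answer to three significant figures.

τ ≈ 17.1 h

Rearranging the biomass balance for a CMAS with decay, V = Y·Q·ΔS·θ_c / [X·(1+k_d θ_c)] = 0.425 × 3270 × (877 − 26.2) × 11.7 / [3070 × (1 + 0.0802 × 11.7)] = 1.38×10^7 / 5951 = 2325 m³.
τ = V/Q = 2325/3270 = 0.7109 d, or 17.06 h.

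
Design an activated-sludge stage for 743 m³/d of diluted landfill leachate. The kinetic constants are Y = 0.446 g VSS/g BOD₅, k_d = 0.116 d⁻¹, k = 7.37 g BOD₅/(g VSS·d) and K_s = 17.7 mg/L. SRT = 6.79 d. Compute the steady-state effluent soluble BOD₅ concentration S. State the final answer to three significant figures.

S ≈ 1.54 mg/L

Effluent substrate depends only on kinetics and SRT: S = K_s(1 + k_d θ_c) / [θ_c(Yk − k_d) − 1] = 17.7 × (1 + 0.116 × 6.79) / [6.79 × (0.446 × 7.37 − 0.116) − 1] = 31.64 / 20.53 = 1.541 mg/L.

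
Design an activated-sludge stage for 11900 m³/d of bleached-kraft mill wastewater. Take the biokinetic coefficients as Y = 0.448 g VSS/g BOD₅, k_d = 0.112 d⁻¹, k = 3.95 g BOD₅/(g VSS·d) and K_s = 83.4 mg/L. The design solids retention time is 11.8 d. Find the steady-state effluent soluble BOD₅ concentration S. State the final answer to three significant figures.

Effluent substrate depends only on kinetics and SRT: S = K_s(1 + k_d θ_c) / [θ_c(Yk − k_d) − 1] = 83.4 × (1 + 0.112 × 11.8) / [11.8 × (0.448 × 3.95 − 0.112) − 1] = 193.6 / 18.56 = 10.43 mg/L.

S ≈ 10.4 mg/L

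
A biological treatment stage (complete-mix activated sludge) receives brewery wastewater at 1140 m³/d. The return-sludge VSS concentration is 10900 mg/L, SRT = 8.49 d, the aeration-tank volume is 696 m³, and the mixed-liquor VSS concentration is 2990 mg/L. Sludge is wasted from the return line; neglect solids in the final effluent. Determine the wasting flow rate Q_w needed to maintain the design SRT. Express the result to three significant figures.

Q_w ≈ 22.5 m³/d

Q_w = (V·X)/(θ_c X_r) = 696.0 × 2990 / (8.49 × 10900) = 22.49 m³/d.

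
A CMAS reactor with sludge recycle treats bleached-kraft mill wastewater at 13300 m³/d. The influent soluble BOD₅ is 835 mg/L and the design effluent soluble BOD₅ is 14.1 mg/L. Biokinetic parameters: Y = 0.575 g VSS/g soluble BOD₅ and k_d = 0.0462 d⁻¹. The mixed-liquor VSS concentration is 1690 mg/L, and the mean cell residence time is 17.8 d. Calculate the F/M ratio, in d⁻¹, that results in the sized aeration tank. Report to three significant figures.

F/M ≈ 0.181 d⁻¹

From the SRT design equation V = Y Q (S₀−S) θ_c / [X (1 + k_d θ_c)] = 0.575 × 13300 × (835 − 14.1) × 17.8 / [1690 × (1 + 0.0462 × 17.8)] = 1.12×10^8 / 3080 = 36283 m³.
Food-to-microorganism ratio F/M = Q S₀ / (V X) = 13300 × 835 / (36283 × 1690) = 0.1811 d⁻¹.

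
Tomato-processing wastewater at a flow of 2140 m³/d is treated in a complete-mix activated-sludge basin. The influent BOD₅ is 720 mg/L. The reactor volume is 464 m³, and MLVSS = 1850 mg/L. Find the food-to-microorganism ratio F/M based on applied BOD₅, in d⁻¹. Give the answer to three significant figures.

Food-to-microorganism ratio F/M = Q S₀ / (V X) = 2140 × 720 / (464.0 × 1850) = 1.795 d⁻¹.

F/M ≈ 1.79 d⁻¹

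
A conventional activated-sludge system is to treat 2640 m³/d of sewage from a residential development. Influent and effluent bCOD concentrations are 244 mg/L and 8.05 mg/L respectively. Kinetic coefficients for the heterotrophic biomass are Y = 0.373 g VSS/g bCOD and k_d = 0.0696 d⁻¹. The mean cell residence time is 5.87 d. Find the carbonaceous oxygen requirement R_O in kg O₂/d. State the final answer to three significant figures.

Y_obs = Y / (1 + k_d θ_c) = 0.373 / (1 + 0.0696 × 5.87) = 0.373 / 1.409 = 0.2648.
Mass of bCOD removed per day: Q(S₀ − S) = 2640 × 235.9 g/m³ = 622.9 kg/d.
P_X = Y_obs·Q·(S₀ − S) = 0.2648 × 622.9 = 165.0 kg VSS/d.
R_O = Q·(S₀ − S) − 1.42·P_X = 622.9 − 1.42 × 165.0 = 388.7 kg O₂/d.

R_O ≈ 389 kg O₂/d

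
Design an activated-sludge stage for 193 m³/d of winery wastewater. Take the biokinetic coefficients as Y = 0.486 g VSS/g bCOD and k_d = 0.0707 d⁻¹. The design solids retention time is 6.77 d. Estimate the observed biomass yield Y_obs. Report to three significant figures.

Correct the yield for decay: Y_obs = Y/(1 + k_d θ_c) = 0.486 / (1 + 0.0707 × 6.77) = 0.486 / 1.479 = 0.3287.

Y_obs ≈ 0.329 g VSS/g bCOD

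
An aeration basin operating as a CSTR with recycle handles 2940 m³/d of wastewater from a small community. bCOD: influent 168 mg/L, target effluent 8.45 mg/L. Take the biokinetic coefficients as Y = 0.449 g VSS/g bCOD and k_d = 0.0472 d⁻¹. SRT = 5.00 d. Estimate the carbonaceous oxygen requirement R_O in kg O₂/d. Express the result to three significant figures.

The observed yield is Y_obs = Y/(1 + k_d·θ_c) = 0.449 / (1 + 0.0472 × 5.00) = 0.449 / 1.236 = 0.3633 g VSS per g bCOD removed.
Substrate removed = Q·(S₀ − S) = 2940 m³/d × (168 − 8.45) g/m³ = 4.69×10^5 g/d = 469.1 kg/d.
Net sludge production P_X = 0.3633 × 469.1 = 170.4 kg VSS/d.
R_O = Q·ΔS − 1.42 P_X = 469.1 − 242.0 = 227.1 kg O₂/d.

R_O ≈ 227 kg O₂/d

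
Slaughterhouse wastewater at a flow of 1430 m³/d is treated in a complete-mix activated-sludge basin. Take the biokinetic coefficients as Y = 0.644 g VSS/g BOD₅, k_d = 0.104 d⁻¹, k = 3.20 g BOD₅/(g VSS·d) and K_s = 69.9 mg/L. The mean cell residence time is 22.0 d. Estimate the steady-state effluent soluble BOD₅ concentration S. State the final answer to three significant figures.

S ≈ 5.47 mg/L

From the Monod/SRT balance for a CMAS, S = K_s·(1+k_d θ_c)/[θ_c·(Y k − k_d) − 1] = 69.9 × (1 + 0.104 × 22.0) / [22.0 × (0.644 × 3.20 − 0.104) − 1] = 229.8 / 42.05 = 5.466 mg/L.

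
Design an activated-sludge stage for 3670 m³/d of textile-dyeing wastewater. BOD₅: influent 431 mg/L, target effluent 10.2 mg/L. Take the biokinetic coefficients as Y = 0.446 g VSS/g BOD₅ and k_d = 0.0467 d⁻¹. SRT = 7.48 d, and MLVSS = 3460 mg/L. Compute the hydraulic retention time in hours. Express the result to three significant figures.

From the SRT design equation V = Y Q (S₀−S) θ_c / [X (1 + k_d θ_c)] = 0.446 × 3670 × (431 − 10.2) × 7.48 / [3460 × (1 + 0.0467 × 7.48)] = 5.15×10^6 / 4669 = 1104 m³.
τ = V/Q = 1104/3670 = 0.3007 d, or 7.217 h.

τ ≈ 7.22 h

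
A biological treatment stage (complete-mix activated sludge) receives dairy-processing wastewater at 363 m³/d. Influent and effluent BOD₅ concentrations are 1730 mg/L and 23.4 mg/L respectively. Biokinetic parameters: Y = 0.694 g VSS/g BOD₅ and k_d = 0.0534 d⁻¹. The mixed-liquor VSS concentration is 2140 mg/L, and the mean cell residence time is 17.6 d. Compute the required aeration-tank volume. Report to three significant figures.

V ≈ 1820 m³

Steady-state biomass mass balance: V·X·(1 + k_d·θ_c) = Y·Q·(S₀ − S)·θ_c, so V = 0.694 × 363 × (1730 − 23.4) × 17.6 / [2140 × (1 + 0.0534 × 17.6)] = 7.57×10^6 / 4151 = 1823 m³.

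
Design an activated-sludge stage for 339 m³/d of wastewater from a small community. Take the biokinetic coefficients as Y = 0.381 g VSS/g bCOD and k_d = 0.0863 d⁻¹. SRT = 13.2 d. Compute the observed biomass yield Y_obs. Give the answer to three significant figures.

Y_obs ≈ 0.178 g VSS/g bCOD

Y_obs = Y / (1 + k_d θ_c) = 0.381 / (1 + 0.0863 × 13.2) = 0.381 / 2.139 = 0.1781.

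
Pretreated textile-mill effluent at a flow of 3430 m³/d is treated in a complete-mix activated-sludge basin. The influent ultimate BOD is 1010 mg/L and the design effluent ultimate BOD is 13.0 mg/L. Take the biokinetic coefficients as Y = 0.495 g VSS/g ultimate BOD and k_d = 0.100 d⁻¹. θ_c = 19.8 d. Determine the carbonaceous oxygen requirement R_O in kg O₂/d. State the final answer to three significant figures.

R_O ≈ 2610 kg O₂/d

Correct the yield for decay: Y_obs = Y/(1 + k_d θ_c) = 0.495 / (1 + 0.100 × 19.8) = 0.495 / 2.980 = 0.1661.
Q·(S₀ − S) = 3430 × (1010 − 13.0) × 10⁻³ = 3420 kg/d removed.
Biomass synthesised: P_X = Y_obs × 3420 = 568.0 kg VSS/d.
R_O = Q·(S₀ − S) − 1.42·P_X = 3420 − 1.42 × 568.0 = 2613 kg O₂/d.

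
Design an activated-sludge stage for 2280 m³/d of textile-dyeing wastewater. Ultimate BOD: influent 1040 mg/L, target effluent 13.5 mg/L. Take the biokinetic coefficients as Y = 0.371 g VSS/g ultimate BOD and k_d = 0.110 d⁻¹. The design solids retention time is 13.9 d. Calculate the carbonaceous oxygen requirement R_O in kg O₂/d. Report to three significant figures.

R_O ≈ 1850 kg O₂/d

Correct the yield for decay: Y_obs = Y/(1 + k_d θ_c) = 0.371 / (1 + 0.110 × 13.9) = 0.371 / 2.529 = 0.1467.
Q·(S₀ − S) = 2280 × (1040 − 13.5) × 10⁻³ = 2340 kg/d removed.
Biomass synthesised: P_X = Y_obs × 2340 = 343.3 kg VSS/d.
Carbonaceous O₂ demand = substrate oxidised − cell-mass equivalent = 2340 − 1.42 × 343.3 = 1853 kg O₂/d.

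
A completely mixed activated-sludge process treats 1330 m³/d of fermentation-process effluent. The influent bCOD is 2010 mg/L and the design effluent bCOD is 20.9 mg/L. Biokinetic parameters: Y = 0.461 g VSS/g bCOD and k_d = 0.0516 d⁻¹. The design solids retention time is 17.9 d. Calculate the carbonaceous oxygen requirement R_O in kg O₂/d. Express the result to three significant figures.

R_O ≈ 1750 kg O₂/d

The observed yield is Y_obs = Y/(1 + k_d·θ_c) = 0.461 / (1 + 0.0516 × 17.9) = 0.461 / 1.924 = 0.2396 g VSS per g bCOD removed.
Mass of bCOD removed per day: Q(S₀ − S) = 1330 × 1989 g/m³ = 2646 kg/d.
P_X = Y_obs·Q·(S₀ − S) = 0.2396 × 2646 = 634.0 kg VSS/d.
Carbonaceous O₂ demand = substrate oxidised − cell-mass equivalent = 2646 − 1.42 × 634.0 = 1745 kg O₂/d.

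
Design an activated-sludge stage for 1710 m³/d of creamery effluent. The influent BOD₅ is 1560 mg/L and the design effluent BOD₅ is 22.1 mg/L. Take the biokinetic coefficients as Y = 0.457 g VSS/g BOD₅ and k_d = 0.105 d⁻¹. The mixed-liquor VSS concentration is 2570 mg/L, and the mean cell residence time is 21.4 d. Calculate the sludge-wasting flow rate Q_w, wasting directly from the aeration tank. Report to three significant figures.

From the SRT design equation V = Y Q (S₀−S) θ_c / [X (1 + k_d θ_c)] = 0.457 × 1710 × (1560 − 22.1) × 21.4 / [2570 × (1 + 0.105 × 21.4)] = 2.57×10^7 / 8345 = 3082 m³.
For wasting at MLVSS concentration, Q_w = V/θ_c = 3082/21.4 = 144.0 m³/d.

Q_w ≈ 144 m³/d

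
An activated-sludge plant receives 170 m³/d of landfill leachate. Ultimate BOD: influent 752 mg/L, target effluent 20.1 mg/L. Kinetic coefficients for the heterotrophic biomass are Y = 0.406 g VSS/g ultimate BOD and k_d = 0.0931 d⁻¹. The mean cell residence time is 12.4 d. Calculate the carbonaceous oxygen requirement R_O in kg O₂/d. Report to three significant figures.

R_O ≈ 91.1 kg O₂/d

Correct the yield for decay: Y_obs = Y/(1 + k_d θ_c) = 0.406 / (1 + 0.0931 × 12.4) = 0.406 / 2.154 = 0.1884.
Mass of ultimate BOD removed per day: Q(S₀ − S) = 170 × 731.9 g/m³ = 124.4 kg/d.
Net sludge production P_X = 0.1884 × 124.4 = 23.45 kg VSS/d.
R_O = Q·(S₀ − S) − 1.42·P_X = 124.4 − 1.42 × 23.45 = 91.13 kg O₂/d.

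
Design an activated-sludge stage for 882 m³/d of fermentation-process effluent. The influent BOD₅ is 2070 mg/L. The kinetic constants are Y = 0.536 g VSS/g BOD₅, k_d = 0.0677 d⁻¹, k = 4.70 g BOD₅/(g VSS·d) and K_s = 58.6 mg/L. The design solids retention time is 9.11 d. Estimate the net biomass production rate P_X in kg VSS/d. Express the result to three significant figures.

P_X ≈ 604 kg VSS/d

For a completely mixed reactor with recycle the Lawrence–McCarty relation gives S = K_s·(1 + k_d·θ_c) / [θ_c·(Y·k − k_d) − 1] = 58.6 × (1 + 0.0677 × 9.11) / [9.11 × (0.536 × 4.70 − 0.0677) − 1] = 94.74 / 21.33 = 4.441 mg/L.
Y_obs = Y / (1 + k_d θ_c) = 0.536 / (1 + 0.0677 × 9.11) = 0.536 / 1.617 = 0.3315.
ΔS = 2070 − 4.44 = 2066 mg/L, so the substrate removal rate is 882 × 2066/1000 = 1822 kg BOD₅/d.
So the net sludge growth is P_X = 0.3315 × 1822 = 604.0 kg VSS/d.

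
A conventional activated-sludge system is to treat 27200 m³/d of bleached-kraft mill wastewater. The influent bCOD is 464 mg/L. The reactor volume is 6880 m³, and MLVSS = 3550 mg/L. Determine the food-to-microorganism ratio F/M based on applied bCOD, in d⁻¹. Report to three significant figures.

F/M ≈ 0.517 d⁻¹

Food-to-microorganism ratio F/M = Q S₀ / (V X) = 27200 × 464 / (6880 × 3550) = 0.5167 d⁻¹.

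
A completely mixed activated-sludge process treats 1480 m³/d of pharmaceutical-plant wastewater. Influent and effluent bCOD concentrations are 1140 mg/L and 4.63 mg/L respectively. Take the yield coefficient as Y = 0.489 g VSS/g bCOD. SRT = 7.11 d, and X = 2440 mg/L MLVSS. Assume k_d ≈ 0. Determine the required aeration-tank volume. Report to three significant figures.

V ≈ 2390 m³

With k_d = 0 the design equation reduces to V = Y Q (S₀−S) θ_c / X = 0.489 × 1480 × (1140 − 4.63) × 7.11 / 2440 = 2394 m³.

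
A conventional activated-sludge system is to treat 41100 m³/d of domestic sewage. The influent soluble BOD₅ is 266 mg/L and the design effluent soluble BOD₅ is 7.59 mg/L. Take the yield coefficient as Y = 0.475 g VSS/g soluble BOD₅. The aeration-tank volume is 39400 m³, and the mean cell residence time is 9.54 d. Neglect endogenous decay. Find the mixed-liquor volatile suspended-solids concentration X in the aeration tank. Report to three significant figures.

X = Y·Q·ΔS·θ_c / V = 0.475 × 41100 × (266 − 7.59) × 9.54 / 39400 = 1222 mg/L.

X ≈ 1220 mg/L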